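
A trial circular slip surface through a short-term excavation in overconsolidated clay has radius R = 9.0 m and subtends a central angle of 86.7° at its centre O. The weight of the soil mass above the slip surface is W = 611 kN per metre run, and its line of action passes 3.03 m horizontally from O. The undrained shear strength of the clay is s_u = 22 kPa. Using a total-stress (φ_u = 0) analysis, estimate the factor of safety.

Taking moments about the centre O, the resisting moment is provided by the undrained shear strength acting along the arc:
Arc length L_a = R·θ = 9.0·(86.7°·π/180) = 9.0·1.5132 = 13.62 m
M_R = s_u·L_a·R = 22·13.62·9.0 = 2696.5 kN·m/m
M_D = W·d = 611·3.03 = 1851.3 kN·m/m
FS = M_R / M_D = 2696.5 / 1851.3 = 1.457

FS = 1.46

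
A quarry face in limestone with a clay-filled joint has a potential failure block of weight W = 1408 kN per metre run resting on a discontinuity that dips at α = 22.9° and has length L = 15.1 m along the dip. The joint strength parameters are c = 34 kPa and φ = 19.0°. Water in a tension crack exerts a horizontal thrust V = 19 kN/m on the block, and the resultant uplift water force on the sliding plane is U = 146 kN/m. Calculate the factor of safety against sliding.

Resolving the block weight along and normal to the plane and applying the Mohr–Coulomb strength on the joint:
N' = W cosα − U − V sinα = 1408·cos22.9° − 146 − 19·sin22.9° = 1143.6 kN/m
Driving force T = W sinα + V cosα = 1408·sin22.9° + 19·cos22.9° = 565.4 kN/m
Resisting force R = c·L + N'·tanφ = 34·15.1 + 1143.6·tan19.0° = 513.4 + 393.8 = 907.2 kN/m
FS = R / T = 907.2 / 565.4 = 1.605

FS = 1.60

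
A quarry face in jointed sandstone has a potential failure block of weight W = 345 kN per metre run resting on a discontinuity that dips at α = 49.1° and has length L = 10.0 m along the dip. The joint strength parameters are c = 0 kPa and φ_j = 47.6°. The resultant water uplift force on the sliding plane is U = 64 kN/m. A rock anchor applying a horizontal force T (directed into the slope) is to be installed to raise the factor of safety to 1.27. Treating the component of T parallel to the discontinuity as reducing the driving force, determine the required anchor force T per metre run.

T = 93 kN/m

Resolving forces along and normal to the sliding plane, with the horizontal anchor force T adding T·sinα to the effective normal force and T·cosα acting up the plane against the driving force:
FS = [cL + (W cosα − U + T sinα) tanφ_j] / [W sinα − T cosα]
Without the anchor: N' = 161.9 kN/m, driving T_d = 260.8 kN/m, resisting R = 0·10.0 + 161.9·tan47.6° = 177.3 kN/m, FS = 0.68.
Setting FS = 1.27 and solving for T:
1.27·(260.8 − T cos49.1°) = 177.3 + T sin49.1°·tan47.6°
T·(sin49.1°·tan47.6° + 1.27·cos49.1°) = 1.27·260.8 − 177.3
T·(0.7559·1.0951 + 1.27·0.6547) = 331.2 − 177.3 = 153.9
T·1.6593 = 153.9
T = 92.7 kN/m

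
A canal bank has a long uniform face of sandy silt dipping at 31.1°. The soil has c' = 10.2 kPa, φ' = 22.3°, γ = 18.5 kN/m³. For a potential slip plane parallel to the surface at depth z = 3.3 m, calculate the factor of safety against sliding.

FS = 1.06

For an infinite slope with a slip plane parallel to the surface (no pore pressure): FS = [c' + γz cos²β tanφ'] / [γz sinβ cosβ].
γz = 18.5·3.3 = 61.05 kN/m²
Numerator = 10.2 + 61.05·cos²31.1°·tan22.3° = 10.2 + 61.05·0.7332·0.4101 = 28.558 kPa
Denominator = 61.05·sin31.1°·cos31.1° = 61.05·0.5165·0.8563 = 27.002 kPa
FS = 28.558 / 27.002 = 1.058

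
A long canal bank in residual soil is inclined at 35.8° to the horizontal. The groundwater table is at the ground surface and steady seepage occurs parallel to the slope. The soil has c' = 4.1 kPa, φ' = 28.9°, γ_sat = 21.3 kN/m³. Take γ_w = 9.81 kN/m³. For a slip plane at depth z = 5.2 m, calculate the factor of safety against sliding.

With seepage parallel to the slope and the water table at the surface, the effective normal stress on the slip plane uses the buoyant unit weight γ' = γ_sat − γ_w while the driving shear stress uses γ_sat:
FS = [c' + γ' z cos²β tanφ'] / [γ_sat z sinβ cosβ]
γ' = 21.3 − 9.81 = 11.49 kN/m³
Numerator = 4.1 + 11.49·5.2·cos²35.8°·tan28.9° = 4.1 + 11.49·5.2·0.6578·0.5520 = 25.797 kPa
Denominator = 21.3·5.2·sin35.8°·cos35.8° = 21.3·5.2·0.5850·0.8111 = 52.549 kPa
FS = 25.797 / 52.549 = 0.491

FS = 0.49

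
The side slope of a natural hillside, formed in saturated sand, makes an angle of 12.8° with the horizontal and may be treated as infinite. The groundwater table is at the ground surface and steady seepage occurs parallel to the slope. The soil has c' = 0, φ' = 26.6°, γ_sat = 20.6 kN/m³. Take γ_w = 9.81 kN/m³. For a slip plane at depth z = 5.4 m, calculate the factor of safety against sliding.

With seepage parallel to the slope and the water table at the surface, the effective normal stress on the slip plane uses the buoyant unit weight γ' = γ_sat − γ_w while the driving shear stress uses γ_sat:
FS = [c' + γ' z cos²β tanφ'] / [γ_sat z sinβ cosβ]
(For c' = 0 this reduces to FS = (γ'/γ_sat)·tanφ'/tanβ.)
γ' = 20.6 − 9.81 = 10.79 kN/m³
Numerator = 0.0 + 10.79·5.4·cos²12.8°·tan26.6° = 0.0 + 10.79·5.4·0.9509·0.5008 = 27.745 kPa
Denominator = 20.6·5.4·sin12.8°·cos12.8° = 20.6·5.4·0.2215·0.9751 = 24.033 kPa
FS = 27.745 / 24.033 = 1.154

FS = 1.15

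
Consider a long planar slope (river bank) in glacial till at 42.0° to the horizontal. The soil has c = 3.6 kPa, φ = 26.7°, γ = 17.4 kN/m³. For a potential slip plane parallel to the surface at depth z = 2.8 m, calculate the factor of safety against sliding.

For an infinite slope with a slip plane parallel to the surface (no pore pressure): FS = [c + γz cos²β tanφ] / [γz sinβ cosβ].
γz = 17.4·2.8 = 48.72 kN/m²
Numerator = 3.6 + 48.72·cos²42.0°·tan26.7° = 3.6 + 48.72·0.5523·0.5029 = 17.132 kPa
Denominator = 48.72·sin42.0°·cos42.0° = 48.72·0.6691·0.7431 = 24.227 kPa
FS = 17.132 / 24.227 = 0.707

FS = 0.71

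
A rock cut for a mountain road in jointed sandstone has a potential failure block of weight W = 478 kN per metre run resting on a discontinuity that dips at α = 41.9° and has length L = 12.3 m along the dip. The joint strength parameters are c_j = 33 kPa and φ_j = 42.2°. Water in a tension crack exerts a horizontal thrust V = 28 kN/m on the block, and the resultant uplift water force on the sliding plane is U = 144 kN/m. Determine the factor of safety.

FS = 1.71

Resolving the block weight along and normal to the plane and applying the Mohr–Coulomb strength on the joint:
N' = W cosα − U − V sinα = 478·cos41.9° − 144 − 28·sin41.9° = 193.1 kN/m
Driving force T = W sinα + V cosα = 478·sin41.9° + 28·cos41.9° = 340.1 kN/m
Resisting force R = c_j·L + N'·tanφ_j = 33·12.3 + 193.1·tan42.2° = 405.9 + 175.1 = 581.0 kN/m
FS = R / T = 581.0 / 340.1 = 1.708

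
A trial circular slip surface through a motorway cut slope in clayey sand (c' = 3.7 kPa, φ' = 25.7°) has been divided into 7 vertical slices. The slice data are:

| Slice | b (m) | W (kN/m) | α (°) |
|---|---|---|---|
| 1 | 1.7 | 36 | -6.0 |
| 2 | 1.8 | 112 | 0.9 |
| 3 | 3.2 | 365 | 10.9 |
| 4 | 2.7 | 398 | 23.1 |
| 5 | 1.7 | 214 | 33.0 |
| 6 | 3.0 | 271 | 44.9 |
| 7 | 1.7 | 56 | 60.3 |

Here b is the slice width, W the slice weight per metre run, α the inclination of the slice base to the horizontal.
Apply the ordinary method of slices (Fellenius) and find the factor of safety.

FS = 1.18

Ordinary method of slices: FS = Σ[c'·Δl_i + (W_i cosα_i)·tanφ'] / Σ W_i sinα_i, with Δl_i = b_i / cosα_i.
Slice 1: Δl = 1.7/cos(-6.0°) = 1.709 m; N'_1 = 36·cos(-6.0°) = 35.8; c'Δl = 6.32; W sinα = -3.8
Slice 2: Δl = 1.8/cos0.9° = 1.800 m; N'_2 = 112·cos0.9° = 112.0; c'Δl = 6.66; W sinα = 1.8
Slice 3: Δl = 3.2/cos10.9° = 3.259 m; N'_3 = 365·cos10.9° = 358.4; c'Δl = 12.06; W sinα = 69.0
Slice 4: Δl = 2.7/cos23.1° = 2.935 m; N'_4 = 398·cos23.1° = 366.1; c'Δl = 10.86; W sinα = 156.2
Slice 5: Δl = 1.7/cos33.0° = 2.027 m; N'_5 = 214·cos33.0° = 179.5; c'Δl = 7.50; W sinα = 116.6
Slice 6: Δl = 3.0/cos44.9° = 4.235 m; N'_6 = 271·cos44.9° = 192.0; c'Δl = 15.67; W sinα = 191.3
Slice 7: Δl = 1.7/cos60.3° = 3.431 m; N'_7 = 56·cos60.3° = 27.7; c'Δl = 12.70; W sinα = 48.6
Σc'Δl = 71.8 kN/m; ΣN' = 1271.5 kN/m; ΣW sinα = 579.7 kN/m
Resisting = 71.8 + 1271.5·tan25.7° = 71.8 + 611.9 = 683.7 kN/m
FS = 683.7 / 579.7 = 1.179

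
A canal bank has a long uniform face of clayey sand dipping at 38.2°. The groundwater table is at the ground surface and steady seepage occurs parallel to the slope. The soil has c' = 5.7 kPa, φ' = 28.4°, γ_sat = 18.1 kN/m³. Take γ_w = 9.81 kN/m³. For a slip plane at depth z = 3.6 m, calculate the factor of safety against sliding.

FS = 0.49

With seepage parallel to the slope and the water table at the surface, the effective normal stress on the slip plane uses the buoyant unit weight γ' = γ_sat − γ_w while the driving shear stress uses γ_sat:
FS = [c' + γ' z cos²β tanφ'] / [γ_sat z sinβ cosβ]
γ' = 18.1 − 9.81 = 8.29 kN/m³
Numerator = 5.7 + 8.29·3.6·cos²38.2°·tan28.4° = 5.7 + 8.29·3.6·0.6176·0.5407 = 15.665 kPa
Denominator = 18.1·3.6·sin38.2°·cos38.2° = 18.1·3.6·0.6184·0.7859 = 31.666 kPa
FS = 15.665 / 31.666 = 0.495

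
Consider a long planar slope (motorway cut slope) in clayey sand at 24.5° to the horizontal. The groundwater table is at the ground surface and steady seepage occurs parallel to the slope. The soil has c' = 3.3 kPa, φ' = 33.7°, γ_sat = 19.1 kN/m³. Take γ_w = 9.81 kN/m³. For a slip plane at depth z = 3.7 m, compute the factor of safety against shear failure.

With seepage parallel to the slope and the water table at the surface, the effective normal stress on the slip plane uses the buoyant unit weight γ' = γ_sat − γ_w while the driving shear stress uses γ_sat:
FS = [c' + γ' z cos²β tanφ'] / [γ_sat z sinβ cosβ]
γ' = 19.1 − 9.81 = 9.29 kN/m³
Numerator = 3.3 + 9.29·3.7·cos²24.5°·tan33.7° = 3.3 + 9.29·3.7·0.8280·0.6669 = 22.282 kPa
Denominator = 19.1·3.7·sin24.5°·cos24.5° = 19.1·3.7·0.4147·0.9100 = 26.668 kPa
FS = 22.282 / 26.668 = 0.836

FS = 0.84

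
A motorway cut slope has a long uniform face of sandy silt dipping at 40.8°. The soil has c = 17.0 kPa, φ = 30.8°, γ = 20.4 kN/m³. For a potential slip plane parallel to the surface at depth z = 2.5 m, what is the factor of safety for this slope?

FS = 1.36

For an infinite slope with a slip plane parallel to the surface (no pore pressure): FS = [c + γz cos²β tanφ] / [γz sinβ cosβ].
γz = 20.4·2.5 = 51.00 kN/m²
Numerator = 17.0 + 51.00·cos²40.8°·tan30.8° = 17.0 + 51.00·0.5730·0.5961 = 34.422 kPa
Denominator = 51.00·sin40.8°·cos40.8° = 51.00·0.6534·0.7570 = 25.226 kPa
FS = 34.422 / 25.226 = 1.365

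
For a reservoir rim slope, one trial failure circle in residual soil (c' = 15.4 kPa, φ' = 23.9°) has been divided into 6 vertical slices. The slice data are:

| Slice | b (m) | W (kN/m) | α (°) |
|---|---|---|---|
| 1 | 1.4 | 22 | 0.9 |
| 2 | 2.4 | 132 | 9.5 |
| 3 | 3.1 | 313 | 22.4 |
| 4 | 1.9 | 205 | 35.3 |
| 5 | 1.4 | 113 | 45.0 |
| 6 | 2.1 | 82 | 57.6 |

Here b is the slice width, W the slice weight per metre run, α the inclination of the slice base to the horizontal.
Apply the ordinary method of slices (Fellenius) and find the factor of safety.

FS = 1.37

Ordinary method of slices: FS = Σ[c'·Δl_i + (W_i cosα_i)·tanφ'] / Σ W_i sinα_i, with Δl_i = b_i / cosα_i.
Slice 1: Δl = 1.4/cos0.9° = 1.400 m; N'_1 = 22·cos0.9° = 22.0; c'Δl = 21.56; W sinα = 0.3
Slice 2: Δl = 2.4/cos9.5° = 2.433 m; N'_2 = 132·cos9.5° = 130.2; c'Δl = 37.47; W sinα = 21.8
Slice 3: Δl = 3.1/cos22.4° = 3.353 m; N'_3 = 313·cos22.4° = 289.4; c'Δl = 51.64; W sinα = 119.3
Slice 4: Δl = 1.9/cos35.3° = 2.328 m; N'_4 = 205·cos35.3° = 167.3; c'Δl = 35.85; W sinα = 118.5
Slice 5: Δl = 1.4/cos45.0° = 1.980 m; N'_5 = 113·cos45.0° = 79.9; c'Δl = 30.49; W sinα = 79.9
Slice 6: Δl = 2.1/cos57.6° = 3.919 m; N'_6 = 82·cos57.6° = 43.9; c'Δl = 60.36; W sinα = 69.2
Σc'Δl = 237.4 kN/m; ΣN' = 732.7 kN/m; ΣW sinα = 409.0 kN/m
Resisting = 237.4 + 732.7·tan23.9° = 237.4 + 324.7 = 562.1 kN/m
FS = 562.1 / 409.0 = 1.374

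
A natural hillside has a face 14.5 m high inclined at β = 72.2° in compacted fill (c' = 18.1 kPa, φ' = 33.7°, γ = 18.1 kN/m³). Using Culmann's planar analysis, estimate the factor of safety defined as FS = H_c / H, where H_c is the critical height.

H_c = (4c'/γ) · sinβ cosφ' / [1 − cos(β − φ')]
    = (4·18.1/18.1) · sin72.2°·cos33.7° / [1 − cos38.5°]
    = 4.000 · 0.7921 / 0.2174 = 14.58 m
FS = H_c / H = 14.58 / 14.5 = 1.005

FS = 1.01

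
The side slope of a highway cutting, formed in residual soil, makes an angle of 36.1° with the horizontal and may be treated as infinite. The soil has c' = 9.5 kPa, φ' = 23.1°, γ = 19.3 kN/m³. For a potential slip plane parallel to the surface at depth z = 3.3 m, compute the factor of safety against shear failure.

For an infinite slope with a slip plane parallel to the surface (no pore pressure): FS = [c' + γz cos²β tanφ'] / [γz sinβ cosβ].
γz = 19.3·3.3 = 63.69 kN/m²
Numerator = 9.5 + 63.69·cos²36.1°·tan23.1° = 9.5 + 63.69·0.6528·0.4265 = 27.235 kPa
Denominator = 63.69·sin36.1°·cos36.1° = 63.69·0.5892·0.8080 = 30.321 kPa
FS = 27.235 / 30.321 = 0.898

FS = 0.90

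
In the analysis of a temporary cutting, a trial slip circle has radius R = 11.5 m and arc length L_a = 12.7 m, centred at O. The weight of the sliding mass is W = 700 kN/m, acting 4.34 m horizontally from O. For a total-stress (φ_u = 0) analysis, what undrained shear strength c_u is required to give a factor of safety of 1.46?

c_u = 30.4 kPa

FS = c_u·L_a·R / (W·d), so c_u = FS·W·d / (L_a·R).
c_u = 1.46·700·4.34 / (12.70·11.5) = 4435.5 / 146.05 = 30.37 kPa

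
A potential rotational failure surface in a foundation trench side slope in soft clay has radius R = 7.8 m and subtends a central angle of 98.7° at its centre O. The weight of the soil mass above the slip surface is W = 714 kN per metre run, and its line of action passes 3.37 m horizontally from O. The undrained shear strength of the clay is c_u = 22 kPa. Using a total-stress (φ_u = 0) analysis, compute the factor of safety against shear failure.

FS = 0.96

Taking moments about the centre O, the resisting moment is provided by the undrained shear strength acting along the arc:
Arc length L_a = R·θ = 7.8·(98.7°·π/180) = 7.8·1.7226 = 13.44 m
M_R = c_u·L_a·R = 22·13.44·7.8 = 2305.7 kN·m/m
M_D = W·d = 714·3.37 = 2406.2 kN·m/m
FS = M_R / M_D = 2305.7 / 2406.2 = 0.958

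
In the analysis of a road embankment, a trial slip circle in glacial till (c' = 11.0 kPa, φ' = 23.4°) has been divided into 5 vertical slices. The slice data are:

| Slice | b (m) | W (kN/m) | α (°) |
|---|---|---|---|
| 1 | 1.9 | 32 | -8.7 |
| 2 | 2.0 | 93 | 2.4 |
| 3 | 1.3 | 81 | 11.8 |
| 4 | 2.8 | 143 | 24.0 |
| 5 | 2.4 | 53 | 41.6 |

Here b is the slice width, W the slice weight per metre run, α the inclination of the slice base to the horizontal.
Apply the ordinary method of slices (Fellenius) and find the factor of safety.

FS = 2.65

Ordinary method of slices: FS = Σ[c'·Δl_i + (W_i cosα_i)·tanφ'] / Σ W_i sinα_i, with Δl_i = b_i / cosα_i.
Slice 1: Δl = 1.9/cos(-8.7°) = 1.922 m; N'_1 = 32·cos(-8.7°) = 31.6; c'Δl = 21.14; W sinα = -4.8
Slice 2: Δl = 2.0/cos2.4° = 2.002 m; N'_2 = 93·cos2.4° = 92.9; c'Δl = 22.02; W sinα = 3.9
Slice 3: Δl = 1.3/cos11.8° = 1.328 m; N'_3 = 81·cos11.8° = 79.3; c'Δl = 14.61; W sinα = 16.6
Slice 4: Δl = 2.8/cos24.0° = 3.065 m; N'_4 = 143·cos24.0° = 130.6; c'Δl = 33.71; W sinα = 58.2
Slice 5: Δl = 2.4/cos41.6° = 3.209 m; N'_5 = 53·cos41.6° = 39.6; c'Δl = 35.30; W sinα = 35.2
Σc'Δl = 126.8 kN/m; ΣN' = 374.1 kN/m; ΣW sinα = 109.0 kN/m
Resisting = 126.8 + 374.1·tan23.4° = 126.8 + 161.9 = 288.7 kN/m
FS = 288.7 / 109.0 = 2.649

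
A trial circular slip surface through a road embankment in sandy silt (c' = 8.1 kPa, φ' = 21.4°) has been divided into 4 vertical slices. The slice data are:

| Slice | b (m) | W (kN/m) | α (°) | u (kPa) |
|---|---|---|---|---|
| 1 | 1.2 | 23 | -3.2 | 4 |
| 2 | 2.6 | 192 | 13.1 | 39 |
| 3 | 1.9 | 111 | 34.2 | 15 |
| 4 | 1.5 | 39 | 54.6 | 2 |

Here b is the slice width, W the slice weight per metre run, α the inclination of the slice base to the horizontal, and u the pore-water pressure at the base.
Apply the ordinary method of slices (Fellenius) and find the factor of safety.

Ordinary method of slices: FS = Σ[c'·Δl_i + (W_i cosα_i − u_i·Δl_i)·tanφ'] / Σ W_i sinα_i, with Δl_i = b_i / cosα_i.
Slice 1: Δl = 1.2/cos(-3.2°) = 1.202 m; N'_1 = 23·cos(-3.2°) − 4·1.202 = 18.2; c'Δl = 9.74; W sinα = -1.3
Slice 2: Δl = 2.6/cos13.1° = 2.669 m; N'_2 = 192·cos13.1° − 39·2.669 = 82.9; c'Δl = 21.62; W sinα = 43.5
Slice 3: Δl = 1.9/cos34.2° = 2.297 m; N'_3 = 111·cos34.2° − 15·2.297 = 57.3; c'Δl = 18.61; W sinα = 62.4
Slice 4: Δl = 1.5/cos54.6° = 2.589 m; N'_4 = 39·cos54.6° − 2·2.589 = 17.4; c'Δl = 20.97; W sinα = 31.8
Σc'Δl = 70.9 kN/m; ΣN' = 175.8 kN/m; ΣW sinα = 136.4 kN/m
Resisting = 70.9 + 175.8·tan21.4° = 70.9 + 68.9 = 139.8 kN/m
FS = 139.8 / 136.4 = 1.025

FS = 1.03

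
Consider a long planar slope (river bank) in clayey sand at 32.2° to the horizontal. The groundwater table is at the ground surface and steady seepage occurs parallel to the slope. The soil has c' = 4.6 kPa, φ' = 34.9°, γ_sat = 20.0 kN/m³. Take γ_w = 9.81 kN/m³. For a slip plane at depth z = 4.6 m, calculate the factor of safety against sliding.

FS = 0.68

With seepage parallel to the slope and the water table at the surface, the effective normal stress on the slip plane uses the buoyant unit weight γ' = γ_sat − γ_w while the driving shear stress uses γ_sat:
FS = [c' + γ' z cos²β tanφ'] / [γ_sat z sinβ cosβ]
γ' = 20.0 − 9.81 = 10.19 kN/m³
Numerator = 4.6 + 10.19·4.6·cos²32.2°·tan34.9° = 4.6 + 10.19·4.6·0.7160·0.6976 = 28.014 kPa
Denominator = 20.0·4.6·sin32.2°·cos32.2° = 20.0·4.6·0.5329·0.8462 = 41.484 kPa
FS = 28.014 / 41.484 = 0.675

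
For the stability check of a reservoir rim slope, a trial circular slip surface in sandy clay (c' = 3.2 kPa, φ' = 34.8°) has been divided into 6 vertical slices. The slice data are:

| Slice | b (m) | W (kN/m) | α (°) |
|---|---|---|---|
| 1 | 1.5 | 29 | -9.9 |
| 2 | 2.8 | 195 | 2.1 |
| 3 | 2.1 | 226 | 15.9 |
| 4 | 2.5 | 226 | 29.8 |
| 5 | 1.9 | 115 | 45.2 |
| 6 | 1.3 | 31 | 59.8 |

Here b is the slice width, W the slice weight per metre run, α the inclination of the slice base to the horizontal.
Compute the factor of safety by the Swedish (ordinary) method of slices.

FS = 1.96

Ordinary method of slices: FS = Σ[c'·Δl_i + (W_i cosα_i)·tanφ'] / Σ W_i sinα_i, with Δl_i = b_i / cosα_i.
Slice 1: Δl = 1.5/cos(-9.9°) = 1.523 m; N'_1 = 29·cos(-9.9°) = 28.6; c'Δl = 4.87; W sinα = -5.0
Slice 2: Δl = 2.8/cos2.1° = 2.802 m; N'_2 = 195·cos2.1° = 194.9; c'Δl = 8.97; W sinα = 7.1
Slice 3: Δl = 2.1/cos15.9° = 2.184 m; N'_3 = 226·cos15.9° = 217.4; c'Δl = 6.99; W sinα = 61.9
Slice 4: Δl = 2.5/cos29.8° = 2.881 m; N'_4 = 226·cos29.8° = 196.1; c'Δl = 9.22; W sinα = 112.3
Slice 5: Δl = 1.9/cos45.2° = 2.696 m; N'_5 = 115·cos45.2° = 81.0; c'Δl = 8.63; W sinα = 81.6
Slice 6: Δl = 1.3/cos59.8° = 2.584 m; N'_6 = 31·cos59.8° = 15.6; c'Δl = 8.27; W sinα = 26.8
Σc'Δl = 46.9 kN/m; ΣN' = 733.5 kN/m; ΣW sinα = 284.8 kN/m
Resisting = 46.9 + 733.5·tan34.8° = 46.9 + 509.8 = 556.8 kN/m
FS = 556.8 / 284.8 = 1.955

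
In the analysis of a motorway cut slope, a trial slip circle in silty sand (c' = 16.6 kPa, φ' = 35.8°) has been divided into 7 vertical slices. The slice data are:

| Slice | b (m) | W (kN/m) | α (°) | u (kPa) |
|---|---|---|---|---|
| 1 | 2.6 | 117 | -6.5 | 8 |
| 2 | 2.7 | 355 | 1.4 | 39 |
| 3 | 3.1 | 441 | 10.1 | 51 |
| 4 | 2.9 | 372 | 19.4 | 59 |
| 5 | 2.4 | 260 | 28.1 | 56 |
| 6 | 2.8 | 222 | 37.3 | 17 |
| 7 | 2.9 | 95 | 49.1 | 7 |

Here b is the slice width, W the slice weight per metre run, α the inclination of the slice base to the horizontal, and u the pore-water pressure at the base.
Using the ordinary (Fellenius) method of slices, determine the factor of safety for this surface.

FS = 2.09

Ordinary method of slices: FS = Σ[c'·Δl_i + (W_i cosα_i − u_i·Δl_i)·tanφ'] / Σ W_i sinα_i, with Δl_i = b_i / cosα_i.
Slice 1: Δl = 2.6/cos(-6.5°) = 2.617 m; N'_1 = 117·cos(-6.5°) − 8·2.617 = 95.3; c'Δl = 43.44; W sinα = -13.2
Slice 2: Δl = 2.7/cos1.4° = 2.701 m; N'_2 = 355·cos1.4° − 39·2.701 = 249.6; c'Δl = 44.83; W sinα = 8.7
Slice 3: Δl = 3.1/cos10.1° = 3.149 m; N'_3 = 441·cos10.1° − 51·3.149 = 273.6; c'Δl = 52.27; W sinα = 77.3
Slice 4: Δl = 2.9/cos19.4° = 3.075 m; N'_4 = 372·cos19.4° − 59·3.075 = 169.5; c'Δl = 51.04; W sinα = 123.6
Slice 5: Δl = 2.4/cos28.1° = 2.721 m; N'_5 = 260·cos28.1° − 56·2.721 = 77.0; c'Δl = 45.16; W sinα = 122.5
Slice 6: Δl = 2.8/cos37.3° = 3.520 m; N'_6 = 222·cos37.3° − 17·3.520 = 116.8; c'Δl = 58.43; W sinα = 134.5
Slice 7: Δl = 2.9/cos49.1° = 4.429 m; N'_7 = 95·cos49.1° − 7·4.429 = 31.2; c'Δl = 73.53; W sinα = 71.8
Σc'Δl = 368.7 kN/m; ΣN' = 1012.9 kN/m; ΣW sinα = 525.1 kN/m
Resisting = 368.7 + 1012.9·tan35.8° = 368.7 + 730.5 = 1099.2 kN/m
FS = 1099.2 / 525.1 = 2.093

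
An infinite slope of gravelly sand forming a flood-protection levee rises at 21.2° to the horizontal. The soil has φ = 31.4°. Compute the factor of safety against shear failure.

FS = 1.57

For a dry cohesionless infinite slope the factor of safety is FS = tanφ / tanβ.
FS = tan31.4° / tan21.2° = 0.6104 / 0.3879 = 1.574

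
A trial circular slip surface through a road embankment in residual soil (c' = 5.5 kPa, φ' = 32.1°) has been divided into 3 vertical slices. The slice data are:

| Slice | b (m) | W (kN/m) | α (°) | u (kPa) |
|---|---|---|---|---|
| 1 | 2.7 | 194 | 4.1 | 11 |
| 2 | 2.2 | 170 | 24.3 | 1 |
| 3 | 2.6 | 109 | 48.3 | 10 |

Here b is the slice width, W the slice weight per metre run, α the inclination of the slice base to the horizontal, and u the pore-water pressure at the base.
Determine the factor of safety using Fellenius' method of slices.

Ordinary method of slices: FS = Σ[c'·Δl_i + (W_i cosα_i − u_i·Δl_i)·tanφ'] / Σ W_i sinα_i, with Δl_i = b_i / cosα_i.
Slice 1: Δl = 2.7/cos4.1° = 2.707 m; N'_1 = 194·cos4.1° − 11·2.707 = 163.7; c'Δl = 14.89; W sinα = 13.9
Slice 2: Δl = 2.2/cos24.3° = 2.414 m; N'_2 = 170·cos24.3° − 1·2.414 = 152.5; c'Δl = 13.28; W sinα = 70.0
Slice 3: Δl = 2.6/cos48.3° = 3.908 m; N'_3 = 109·cos48.3° − 10·3.908 = 33.4; c'Δl = 21.50; W sinα = 81.4
Σc'Δl = 49.7 kN/m; ΣN' = 349.7 kN/m; ΣW sinα = 165.2 kN/m
Resisting = 49.7 + 349.7·tan32.1° = 49.7 + 219.4 = 269.0 kN/m
FS = 269.0 / 165.2 = 1.628

FS = 1.63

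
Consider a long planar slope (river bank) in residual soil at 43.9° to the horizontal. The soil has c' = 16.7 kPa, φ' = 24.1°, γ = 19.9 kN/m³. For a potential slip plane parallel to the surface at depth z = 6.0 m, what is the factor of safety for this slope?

For an infinite slope with a slip plane parallel to the surface (no pore pressure): FS = [c' + γz cos²β tanφ'] / [γz sinβ cosβ].
γz = 19.9·6.0 = 119.40 kN/m²
Numerator = 16.7 + 119.40·cos²43.9°·tan24.1° = 16.7 + 119.40·0.5192·0.4473 = 44.430 kPa
Denominator = 119.40·sin43.9°·cos43.9° = 119.40·0.6934·0.7206 = 59.656 kPa
FS = 44.430 / 59.656 = 0.745

FS = 0.74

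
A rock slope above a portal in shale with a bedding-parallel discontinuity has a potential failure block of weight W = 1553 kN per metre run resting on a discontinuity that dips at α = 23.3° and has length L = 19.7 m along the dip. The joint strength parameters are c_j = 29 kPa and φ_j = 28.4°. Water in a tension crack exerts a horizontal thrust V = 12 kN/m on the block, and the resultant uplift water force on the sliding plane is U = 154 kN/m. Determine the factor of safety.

FS = 2.01

Resolving the block weight along and normal to the plane and applying the Mohr–Coulomb strength on the joint:
N' = W cosα − U − V sinα = 1553·cos23.3° − 154 − 12·sin23.3° = 1267.6 kN/m
Driving force T = W sinα + V cosα = 1553·sin23.3° + 12·cos23.3° = 625.3 kN/m
Resisting force R = c_j·L + N'·tanφ_j = 29·19.7 + 1267.6·tan28.4° = 571.3 + 685.4 = 1256.7 kN/m
FS = R / T = 1256.7 / 625.3 = 2.010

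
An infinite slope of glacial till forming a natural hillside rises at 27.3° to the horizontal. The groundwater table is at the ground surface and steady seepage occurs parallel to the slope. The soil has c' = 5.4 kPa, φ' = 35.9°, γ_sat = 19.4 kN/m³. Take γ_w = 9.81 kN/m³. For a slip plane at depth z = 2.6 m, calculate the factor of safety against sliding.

With seepage parallel to the slope and the water table at the surface, the effective normal stress on the slip plane uses the buoyant unit weight γ' = γ_sat − γ_w while the driving shear stress uses γ_sat:
FS = [c' + γ' z cos²β tanφ'] / [γ_sat z sinβ cosβ]
γ' = 19.4 − 9.81 = 9.59 kN/m³
Numerator = 5.4 + 9.59·2.6·cos²27.3°·tan35.9° = 5.4 + 9.59·2.6·0.7896·0.7239 = 19.652 kPa
Denominator = 19.4·2.6·sin27.3°·cos27.3° = 19.4·2.6·0.4586·0.8886 = 20.558 kPa
FS = 19.652 / 20.558 = 0.956

FS = 0.96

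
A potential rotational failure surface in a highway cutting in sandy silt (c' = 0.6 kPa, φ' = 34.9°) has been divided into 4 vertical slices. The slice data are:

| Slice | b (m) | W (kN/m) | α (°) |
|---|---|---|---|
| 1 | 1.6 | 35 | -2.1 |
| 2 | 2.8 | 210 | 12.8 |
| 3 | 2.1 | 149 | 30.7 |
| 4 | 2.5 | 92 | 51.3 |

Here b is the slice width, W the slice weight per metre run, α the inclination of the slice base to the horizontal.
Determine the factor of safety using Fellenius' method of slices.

FS = 1.57

Ordinary method of slices: FS = Σ[c'·Δl_i + (W_i cosα_i)·tanφ'] / Σ W_i sinα_i, with Δl_i = b_i / cosα_i.
Slice 1: Δl = 1.6/cos(-2.1°) = 1.601 m; N'_1 = 35·cos(-2.1°) = 35.0; c'Δl = 0.96; W sinα = -1.3
Slice 2: Δl = 2.8/cos12.8° = 2.871 m; N'_2 = 210·cos12.8° = 204.8; c'Δl = 1.72; W sinα = 46.5
Slice 3: Δl = 2.1/cos30.7° = 2.442 m; N'_3 = 149·cos30.7° = 128.1; c'Δl = 1.47; W sinα = 76.1
Slice 4: Δl = 2.5/cos51.3° = 3.998 m; N'_4 = 92·cos51.3° = 57.5; c'Δl = 2.40; W sinα = 71.8
Σc'Δl = 6.5 kN/m; ΣN' = 425.4 kN/m; ΣW sinα = 193.1 kN/m
Resisting = 6.5 + 425.4·tan34.9° = 6.5 + 296.8 = 303.3 kN/m
FS = 303.3 / 193.1 = 1.571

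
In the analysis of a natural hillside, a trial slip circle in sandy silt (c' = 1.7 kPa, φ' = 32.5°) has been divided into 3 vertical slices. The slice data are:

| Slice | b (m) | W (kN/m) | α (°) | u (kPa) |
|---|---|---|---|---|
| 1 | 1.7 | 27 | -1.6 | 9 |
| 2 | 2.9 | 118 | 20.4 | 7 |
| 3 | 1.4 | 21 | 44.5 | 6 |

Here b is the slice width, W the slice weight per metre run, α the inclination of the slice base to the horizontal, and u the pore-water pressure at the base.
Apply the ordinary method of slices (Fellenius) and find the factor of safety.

FS = 1.41

Ordinary method of slices: FS = Σ[c'·Δl_i + (W_i cosα_i − u_i·Δl_i)·tanφ'] / Σ W_i sinα_i, with Δl_i = b_i / cosα_i.
Slice 1: Δl = 1.7/cos(-1.6°) = 1.701 m; N'_1 = 27·cos(-1.6°) − 9·1.701 = 11.7; c'Δl = 2.89; W sinα = -0.8
Slice 2: Δl = 2.9/cos20.4° = 3.094 m; N'_2 = 118·cos20.4° − 7·3.094 = 88.9; c'Δl = 5.26; W sinα = 41.1
Slice 3: Δl = 1.4/cos44.5° = 1.963 m; N'_3 = 21·cos44.5° − 6·1.963 = 3.2; c'Δl = 3.34; W sinα = 14.7
Σc'Δl = 11.5 kN/m; ΣN' = 103.8 kN/m; ΣW sinα = 55.1 kN/m
Resisting = 11.5 + 103.8·tan32.5° = 11.5 + 66.1 = 77.6 kN/m
FS = 77.6 / 55.1 = 1.409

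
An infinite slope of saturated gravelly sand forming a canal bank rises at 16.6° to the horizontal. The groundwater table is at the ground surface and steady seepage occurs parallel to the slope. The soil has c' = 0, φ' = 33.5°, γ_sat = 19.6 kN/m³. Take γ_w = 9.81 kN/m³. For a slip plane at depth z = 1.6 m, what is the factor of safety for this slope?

FS = 1.11

With seepage parallel to the slope and the water table at the surface, the effective normal stress on the slip plane uses the buoyant unit weight γ' = γ_sat − γ_w while the driving shear stress uses γ_sat:
FS = [c' + γ' z cos²β tanφ'] / [γ_sat z sinβ cosβ]
(For c' = 0 this reduces to FS = (γ'/γ_sat)·tanφ'/tanβ.)
γ' = 19.6 − 9.81 = 9.79 kN/m³
Numerator = 0.0 + 9.79·1.6·cos²16.6°·tan33.5° = 0.0 + 9.79·1.6·0.9184·0.6619 = 9.522 kPa
Denominator = 19.6·1.6·sin16.6°·cos16.6° = 19.6·1.6·0.2857·0.9583 = 8.586 kPa
FS = 9.522 / 8.586 = 1.109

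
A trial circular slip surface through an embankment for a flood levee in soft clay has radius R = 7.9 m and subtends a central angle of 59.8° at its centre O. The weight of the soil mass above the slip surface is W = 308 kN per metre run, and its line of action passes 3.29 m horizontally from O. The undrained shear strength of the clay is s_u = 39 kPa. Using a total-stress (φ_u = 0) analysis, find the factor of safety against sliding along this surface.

FS = 2.51

Taking moments about the centre O, the resisting moment is provided by the undrained shear strength acting along the arc:
Arc length L_a = R·θ = 7.9·(59.8°·π/180) = 7.9·1.0437 = 8.25 m
M_R = s_u·L_a·R = 39·8.25·7.9 = 2540.4 kN·m/m
M_D = W·d = 308·3.29 = 1013.3 kN·m/m
FS = M_R / M_D = 2540.4 / 1013.3 = 2.507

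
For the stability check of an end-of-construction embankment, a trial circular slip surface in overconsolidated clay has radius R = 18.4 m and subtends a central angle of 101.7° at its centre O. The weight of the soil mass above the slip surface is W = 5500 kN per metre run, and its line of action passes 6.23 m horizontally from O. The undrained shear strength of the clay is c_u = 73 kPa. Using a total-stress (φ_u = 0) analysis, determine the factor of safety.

FS = 1.28

Taking moments about the centre O, the resisting moment is provided by the undrained shear strength acting along the arc:
Arc length L_a = R·θ = 18.4·(101.7°·π/180) = 18.4·1.7750 = 32.66 m
M_R = c_u·L_a·R = 73·32.66·18.4 = 43868.9 kN·m/m
M_D = W·d = 5500·6.23 = 34265.0 kN·m/m
FS = M_R / M_D = 43868.9 / 34265.0 = 1.280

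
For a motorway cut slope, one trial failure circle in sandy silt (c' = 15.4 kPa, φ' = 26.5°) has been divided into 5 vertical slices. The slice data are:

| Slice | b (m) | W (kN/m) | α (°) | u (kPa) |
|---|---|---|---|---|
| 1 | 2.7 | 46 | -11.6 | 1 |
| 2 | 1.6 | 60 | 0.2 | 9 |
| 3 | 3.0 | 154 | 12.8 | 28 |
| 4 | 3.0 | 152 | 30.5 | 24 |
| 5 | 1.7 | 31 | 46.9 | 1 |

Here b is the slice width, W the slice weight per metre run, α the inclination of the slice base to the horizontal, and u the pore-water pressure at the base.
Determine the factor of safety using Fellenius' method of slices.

Ordinary method of slices: FS = Σ[c'·Δl_i + (W_i cosα_i − u_i·Δl_i)·tanφ'] / Σ W_i sinα_i, with Δl_i = b_i / cosα_i.
Slice 1: Δl = 2.7/cos(-11.6°) = 2.756 m; N'_1 = 46·cos(-11.6°) − 1·2.756 = 42.3; c'Δl = 42.45; W sinα = -9.2
Slice 2: Δl = 1.6/cos0.2° = 1.600 m; N'_2 = 60·cos0.2° − 9·1.600 = 45.6; c'Δl = 24.64; W sinα = 0.2
Slice 3: Δl = 3.0/cos12.8° = 3.076 m; N'_3 = 154·cos12.8° − 28·3.076 = 64.0; c'Δl = 47.38; W sinα = 34.1
Slice 4: Δl = 3.0/cos30.5° = 3.482 m; N'_4 = 152·cos30.5° − 24·3.482 = 47.4; c'Δl = 53.62; W sinα = 77.1
Slice 5: Δl = 1.7/cos46.9° = 2.488 m; N'_5 = 31·cos46.9° − 1·2.488 = 18.7; c'Δl = 38.32; W sinα = 22.6
Σc'Δl = 206.4 kN/m; ΣN' = 218.0 kN/m; ΣW sinα = 124.9 kN/m
Resisting = 206.4 + 218.0·tan26.5° = 206.4 + 108.7 = 315.1 kN/m
FS = 315.1 / 124.9 = 2.524

FS = 2.52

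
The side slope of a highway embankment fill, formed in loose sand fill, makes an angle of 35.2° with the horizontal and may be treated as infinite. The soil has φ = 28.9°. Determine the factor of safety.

FS = 0.78

For a dry cohesionless infinite slope the factor of safety is FS = tanφ / tanβ.
FS = tan28.9° / tan35.2° = 0.5520 / 0.7054 = 0.783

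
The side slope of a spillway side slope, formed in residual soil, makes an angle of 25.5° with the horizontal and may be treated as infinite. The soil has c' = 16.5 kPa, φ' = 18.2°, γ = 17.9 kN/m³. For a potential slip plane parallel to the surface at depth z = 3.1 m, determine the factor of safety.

For an infinite slope with a slip plane parallel to the surface (no pore pressure): FS = [c' + γz cos²β tanφ'] / [γz sinβ cosβ].
γz = 17.9·3.1 = 55.49 kN/m²
Numerator = 16.5 + 55.49·cos²25.5°·tan18.2° = 16.5 + 55.49·0.8147·0.3288 = 31.363 kPa
Denominator = 55.49·sin25.5°·cos25.5° = 55.49·0.4305·0.9026 = 21.562 kPa
FS = 31.363 / 21.562 = 1.455

FS = 1.45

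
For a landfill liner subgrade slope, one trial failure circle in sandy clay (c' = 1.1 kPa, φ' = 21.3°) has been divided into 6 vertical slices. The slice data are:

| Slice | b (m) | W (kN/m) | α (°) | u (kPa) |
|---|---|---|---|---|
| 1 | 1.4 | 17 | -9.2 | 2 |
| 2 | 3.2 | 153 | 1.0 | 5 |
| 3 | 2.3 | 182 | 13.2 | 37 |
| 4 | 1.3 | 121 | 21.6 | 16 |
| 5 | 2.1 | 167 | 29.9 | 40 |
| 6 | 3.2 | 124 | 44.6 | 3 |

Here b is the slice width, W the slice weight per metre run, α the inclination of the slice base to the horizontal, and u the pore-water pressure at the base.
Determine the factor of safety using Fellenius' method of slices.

Ordinary method of slices: FS = Σ[c'·Δl_i + (W_i cosα_i − u_i·Δl_i)·tanφ'] / Σ W_i sinα_i, with Δl_i = b_i / cosα_i.
Slice 1: Δl = 1.4/cos(-9.2°) = 1.418 m; N'_1 = 17·cos(-9.2°) − 2·1.418 = 13.9; c'Δl = 1.56; W sinα = -2.7
Slice 2: Δl = 3.2/cos1.0° = 3.200 m; N'_2 = 153·cos1.0° − 5·3.200 = 137.0; c'Δl = 3.52; W sinα = 2.7
Slice 3: Δl = 2.3/cos13.2° = 2.362 m; N'_3 = 182·cos13.2° − 37·2.362 = 89.8; c'Δl = 2.60; W sinα = 41.6
Slice 4: Δl = 1.3/cos21.6° = 1.398 m; N'_4 = 121·cos21.6° − 16·1.398 = 90.1; c'Δl = 1.54; W sinα = 44.5
Slice 5: Δl = 2.1/cos29.9° = 2.422 m; N'_5 = 167·cos29.9° − 40·2.422 = 47.9; c'Δl = 2.66; W sinα = 83.2
Slice 6: Δl = 3.2/cos44.6° = 4.494 m; N'_6 = 124·cos44.6° − 3·4.494 = 74.8; c'Δl = 4.94; W sinα = 87.1
Σc'Δl = 16.8 kN/m; ΣN' = 453.5 kN/m; ΣW sinα = 256.4 kN/m
Resisting = 16.8 + 453.5·tan21.3° = 16.8 + 176.8 = 193.6 kN/m
FS = 193.6 / 256.4 = 0.755

FS = 0.76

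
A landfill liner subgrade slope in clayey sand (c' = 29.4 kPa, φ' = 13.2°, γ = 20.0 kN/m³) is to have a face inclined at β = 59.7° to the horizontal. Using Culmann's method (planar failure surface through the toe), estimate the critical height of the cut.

Culmann's analysis gives the critical failure plane at α_cr = (β + φ')/2 = (59.7 + 13.2)/2 = 36.5°, and the critical height
H_c = (4c'/γ) · sinβ cosφ' / [1 − cos(β − φ')]
    = (4·29.4/20.0) · sin59.7°·cos13.2° / [1 − cos(46.5°)]
    = 5.880 · 0.8634·0.9736 / [1 − 0.6884]
    = 5.880 · 0.8406 / 0.3116
    = 15.86 m

H_c = 15.86 m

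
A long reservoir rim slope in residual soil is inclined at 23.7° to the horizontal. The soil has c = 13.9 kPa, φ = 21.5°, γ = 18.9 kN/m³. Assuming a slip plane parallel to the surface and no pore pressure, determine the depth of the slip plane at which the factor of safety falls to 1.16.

Setting FS = 1.16 in FS = [c + γz cos²β tanφ] / [γz sinβ cosβ] and solving for z:
z = c / [γ cosβ (FS·sinβ − cosβ·tanφ)]
  = 13.9 / [18.9·cos23.7°·(1.16·sin23.7° − cos23.7°·tan21.5°)]
  = 13.9 / [18.9·0.9157·(1.16·0.4019 − 0.9157·0.3939)]
  = 13.9 / 1.8270 = 7.608 m

z = 7.61 m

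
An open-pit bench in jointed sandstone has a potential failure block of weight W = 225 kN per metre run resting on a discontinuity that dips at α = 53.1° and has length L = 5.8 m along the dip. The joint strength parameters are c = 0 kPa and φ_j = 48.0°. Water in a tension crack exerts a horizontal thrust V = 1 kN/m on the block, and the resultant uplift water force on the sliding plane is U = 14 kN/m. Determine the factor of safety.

Resolving the block weight along and normal to the plane and applying the Mohr–Coulomb strength on the joint:
N' = W cosα − U − V sinα = 225·cos53.1° − 14 − 1·sin53.1° = 120.3 kN/m
Driving force T = W sinα + V cosα = 225·sin53.1° + 1·cos53.1° = 180.5 kN/m
Resisting force R = c·L + N'·tanφ_j = 0·5.8 + 120.3·tan48.0° = 0.0 + 133.6 = 133.6 kN/m
FS = R / T = 133.6 / 180.5 = 0.740

FS = 0.74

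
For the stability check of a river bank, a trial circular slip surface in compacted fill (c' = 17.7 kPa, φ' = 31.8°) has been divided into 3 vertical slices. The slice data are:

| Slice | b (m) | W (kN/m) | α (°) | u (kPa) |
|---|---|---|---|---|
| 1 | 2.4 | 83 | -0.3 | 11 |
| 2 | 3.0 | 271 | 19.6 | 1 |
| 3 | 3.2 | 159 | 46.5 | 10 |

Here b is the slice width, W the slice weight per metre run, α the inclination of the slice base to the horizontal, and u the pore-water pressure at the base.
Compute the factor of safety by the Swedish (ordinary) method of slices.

Ordinary method of slices: FS = Σ[c'·Δl_i + (W_i cosα_i − u_i·Δl_i)·tanφ'] / Σ W_i sinα_i, with Δl_i = b_i / cosα_i.
Slice 1: Δl = 2.4/cos(-0.3°) = 2.400 m; N'_1 = 83·cos(-0.3°) − 11·2.400 = 56.6; c'Δl = 42.48; W sinα = -0.4
Slice 2: Δl = 3.0/cos19.6° = 3.185 m; N'_2 = 271·cos19.6° − 1·3.185 = 252.1; c'Δl = 56.37; W sinα = 90.9
Slice 3: Δl = 3.2/cos46.5° = 4.649 m; N'_3 = 159·cos46.5° − 10·4.649 = 63.0; c'Δl = 82.28; W sinα = 115.3
Σc'Δl = 181.1 kN/m; ΣN' = 371.7 kN/m; ΣW sinα = 205.8 kN/m
Resisting = 181.1 + 371.7·tan31.8° = 181.1 + 230.4 = 411.6 kN/m
FS = 411.6 / 205.8 = 2.000

FS = 2.00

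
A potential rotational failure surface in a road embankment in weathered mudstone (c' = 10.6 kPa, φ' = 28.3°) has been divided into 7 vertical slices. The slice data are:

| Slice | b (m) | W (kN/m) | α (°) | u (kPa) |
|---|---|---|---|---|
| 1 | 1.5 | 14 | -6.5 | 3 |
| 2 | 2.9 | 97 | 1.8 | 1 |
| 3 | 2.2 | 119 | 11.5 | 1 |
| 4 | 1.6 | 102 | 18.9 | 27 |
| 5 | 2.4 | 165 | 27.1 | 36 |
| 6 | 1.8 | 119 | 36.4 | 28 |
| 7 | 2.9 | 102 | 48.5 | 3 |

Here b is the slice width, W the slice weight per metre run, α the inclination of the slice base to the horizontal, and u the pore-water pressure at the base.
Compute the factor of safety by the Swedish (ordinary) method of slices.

FS = 1.45

Ordinary method of slices: FS = Σ[c'·Δl_i + (W_i cosα_i − u_i·Δl_i)·tanφ'] / Σ W_i sinα_i, with Δl_i = b_i / cosα_i.
Slice 1: Δl = 1.5/cos(-6.5°) = 1.510 m; N'_1 = 14·cos(-6.5°) − 3·1.510 = 9.4; c'Δl = 16.00; W sinα = -1.6
Slice 2: Δl = 2.9/cos1.8° = 2.901 m; N'_2 = 97·cos1.8° − 1·2.901 = 94.1; c'Δl = 30.76; W sinα = 3.0
Slice 3: Δl = 2.2/cos11.5° = 2.245 m; N'_3 = 119·cos11.5° − 1·2.245 = 114.4; c'Δl = 23.80; W sinα = 23.7
Slice 4: Δl = 1.6/cos18.9° = 1.691 m; N'_4 = 102·cos18.9° − 27·1.691 = 50.8; c'Δl = 17.93; W sinα = 33.0
Slice 5: Δl = 2.4/cos27.1° = 2.696 m; N'_5 = 165·cos27.1° − 36·2.696 = 49.8; c'Δl = 28.58; W sinα = 75.2
Slice 6: Δl = 1.8/cos36.4° = 2.236 m; N'_6 = 119·cos36.4° − 28·2.236 = 33.2; c'Δl = 23.70; W sinα = 70.6
Slice 7: Δl = 2.9/cos48.5° = 4.377 m; N'_7 = 102·cos48.5° − 3·4.377 = 54.5; c'Δl = 46.39; W sinα = 76.4
Σc'Δl = 187.2 kN/m; ΣN' = 406.1 kN/m; ΣW sinα = 280.4 kN/m
Resisting = 187.2 + 406.1·tan28.3° = 187.2 + 218.7 = 405.8 kN/m
FS = 405.8 / 280.4 = 1.447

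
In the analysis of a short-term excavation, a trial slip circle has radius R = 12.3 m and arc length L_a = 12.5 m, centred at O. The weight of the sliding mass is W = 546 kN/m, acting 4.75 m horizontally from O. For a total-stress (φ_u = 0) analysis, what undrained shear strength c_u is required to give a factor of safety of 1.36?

c_u = 22.9 kPa

FS = c_u·L_a·R / (W·d), so c_u = FS·W·d / (L_a·R).
c_u = 1.36·546·4.75 / (12.50·12.3) = 3527.2 / 153.75 = 22.94 kPa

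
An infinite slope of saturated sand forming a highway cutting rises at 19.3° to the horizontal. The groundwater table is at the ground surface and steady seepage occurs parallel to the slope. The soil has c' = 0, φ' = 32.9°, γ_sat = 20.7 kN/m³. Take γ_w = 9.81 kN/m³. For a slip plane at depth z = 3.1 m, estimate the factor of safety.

With seepage parallel to the slope and the water table at the surface, the effective normal stress on the slip plane uses the buoyant unit weight γ' = γ_sat − γ_w while the driving shear stress uses γ_sat:
FS = [c' + γ' z cos²β tanφ'] / [γ_sat z sinβ cosβ]
(For c' = 0 this reduces to FS = (γ'/γ_sat)·tanφ'/tanβ.)
γ' = 20.7 − 9.81 = 10.89 kN/m³
Numerator = 0.0 + 10.89·3.1·cos²19.3°·tan32.9° = 0.0 + 10.89·3.1·0.8908·0.6469 = 19.454 kPa
Denominator = 20.7·3.1·sin19.3°·cos19.3° = 20.7·3.1·0.3305·0.9438 = 20.017 kPa
FS = 19.454 / 20.017 = 0.972

FS = 0.97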